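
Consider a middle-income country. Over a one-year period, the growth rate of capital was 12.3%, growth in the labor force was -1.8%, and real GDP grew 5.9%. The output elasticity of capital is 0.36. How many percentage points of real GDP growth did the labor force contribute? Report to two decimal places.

-1.15 pp

Labor's share = 1 − 0.36 = 0.64.
Contribution = share × growth = 0.64 × (-1.8) = -1.152 pp.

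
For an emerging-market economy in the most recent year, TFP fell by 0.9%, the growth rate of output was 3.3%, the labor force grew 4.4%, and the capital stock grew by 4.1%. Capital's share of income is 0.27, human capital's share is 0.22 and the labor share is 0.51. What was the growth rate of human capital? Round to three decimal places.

Labor's share = 1 − 0.27 − 0.22 = 0.51.
gY = gA + 0.27×4.1 + 0.51×4.4 + 0.22×g.
0.22×g = 3.3 + 0.9 − 3.351 = 0.849.
g = 0.849 / 0.22 = 3.85909%.

3.859%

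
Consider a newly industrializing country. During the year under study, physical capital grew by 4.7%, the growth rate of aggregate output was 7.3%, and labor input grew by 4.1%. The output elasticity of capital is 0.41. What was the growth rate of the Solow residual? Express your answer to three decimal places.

Labor's share = 1 − 0.41 = 0.59.
Physical capital: 0.41 × 4.7 = 1.927 pp.
Labor input: 0.59 × 4.1 = 2.419 pp.
TFP growth = 7.3 − 4.346 = 2.954%.

The Solow residual growth was 2.954%.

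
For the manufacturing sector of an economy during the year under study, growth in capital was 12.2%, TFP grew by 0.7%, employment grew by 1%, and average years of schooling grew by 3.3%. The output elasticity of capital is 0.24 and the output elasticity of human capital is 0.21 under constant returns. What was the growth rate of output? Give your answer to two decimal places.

4.87%

Labor's share = 1 − 0.24 − 0.21 = 0.55.
Capital: 0.24 × 12.2 = 2.928 pp.
Average years of schooling: 0.21 × 3.3 = 0.693 pp.
Employment: 0.55 × 1 = 0.55 pp.
Output growth = 0.7 + 4.171 = 4.871%.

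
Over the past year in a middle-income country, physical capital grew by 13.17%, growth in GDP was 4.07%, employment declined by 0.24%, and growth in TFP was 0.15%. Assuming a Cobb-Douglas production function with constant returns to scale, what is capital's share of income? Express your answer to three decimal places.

α = 0.310

gY = gA + α·gK + (1−α)·gL, so gY − gA − gL = α(gK − gL).
4.07 − 0.15 + 0.24 = α × (13.17 − (-0.24)).
4.16 = 13.41 α, so α = 0.31022.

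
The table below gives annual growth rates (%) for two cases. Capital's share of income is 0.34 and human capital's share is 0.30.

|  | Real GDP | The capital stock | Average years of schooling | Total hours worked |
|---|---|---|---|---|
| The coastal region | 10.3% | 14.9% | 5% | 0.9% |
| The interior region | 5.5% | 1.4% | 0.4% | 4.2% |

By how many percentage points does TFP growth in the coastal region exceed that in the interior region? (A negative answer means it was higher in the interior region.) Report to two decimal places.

0.02 percentage points

Labor's share = 1 − 0.34 − 0.3 = 0.36.
The coastal region: TFP = 10.3 − 5.066 − 1.5 − 0.324 = 3.41%.
The interior region: TFP = 5.5 − 0.476 − 0.12 − 1.512 = 3.392%.
Difference = 3.41 − (3.392) = 0.018 pp.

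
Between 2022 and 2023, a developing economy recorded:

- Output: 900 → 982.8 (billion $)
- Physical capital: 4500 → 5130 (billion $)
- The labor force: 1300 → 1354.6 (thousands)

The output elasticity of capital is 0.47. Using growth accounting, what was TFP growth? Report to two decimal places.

TFP growth was 0.39%.

Output growth = (982.8 − 900) / 900 = 9.2%.
Physical capital growth = (5130 − 4500) / 4500 = 14%.
The labor force growth = (1354.6 − 1300) / 1300 = 4.2%.
Labor's share = 1 − 0.47 = 0.53.
Physical capital: 0.47 × 14 = 6.58 pp.
The labor force: 0.53 × 4.2 = 2.226 pp.
TFP growth = 9.2 − 8.806 = 0.394%.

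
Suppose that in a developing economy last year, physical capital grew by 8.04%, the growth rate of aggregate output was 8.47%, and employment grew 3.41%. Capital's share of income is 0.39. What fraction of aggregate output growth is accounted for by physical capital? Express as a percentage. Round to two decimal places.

Physical capital contributed 0.39 × 8.04 = 3.1356 pp.
Share of growth = 3.1356 / 8.47 × 100 = 37.0201%.

37.02%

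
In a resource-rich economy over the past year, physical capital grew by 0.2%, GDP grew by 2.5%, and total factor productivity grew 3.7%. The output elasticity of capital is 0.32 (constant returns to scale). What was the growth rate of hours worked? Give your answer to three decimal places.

Labor's share = 1 − 0.32 = 0.68.
gY = gA + 0.32×0.2 + 0.68×g.
0.68×g = 2.5 − 3.7 − 0.064 = -1.264.
g = -1.264 / 0.68 = -1.85882%.

-1.859%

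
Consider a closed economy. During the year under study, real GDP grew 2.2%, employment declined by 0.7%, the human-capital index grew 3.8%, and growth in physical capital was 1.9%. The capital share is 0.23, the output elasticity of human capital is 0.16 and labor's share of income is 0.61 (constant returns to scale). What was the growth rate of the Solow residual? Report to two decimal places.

Labor's share = 1 − 0.23 − 0.16 = 0.61.
Physical capital: 0.23 × 1.9 = 0.437 pp.
The human-capital index: 0.16 × 3.8 = 0.608 pp.
Employment: 0.61 × (-0.7) = -0.427 pp.
TFP growth = 2.2 − 0.618 = 1.582%.

1.58%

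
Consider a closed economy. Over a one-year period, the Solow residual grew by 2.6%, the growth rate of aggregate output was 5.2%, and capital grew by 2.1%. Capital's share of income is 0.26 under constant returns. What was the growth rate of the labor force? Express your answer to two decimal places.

Labor's share = 1 − 0.26 = 0.74.
gY = gA + 0.26×2.1 + 0.74×g.
0.74×g = 5.2 − 2.6 − 0.546 = 2.054.
g = 2.054 / 0.74 = 2.7757%.

2.78%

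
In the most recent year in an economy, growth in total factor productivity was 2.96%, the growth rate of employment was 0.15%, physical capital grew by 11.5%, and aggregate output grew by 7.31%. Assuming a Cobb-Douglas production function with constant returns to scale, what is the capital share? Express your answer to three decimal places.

gY = gA + α·gK + (1−α)·gL, so gY − gA − gL = α(gK − gL).
7.31 − 2.96 − 0.15 = α × (11.5 − 0.15).
4.2 = 11.35 α, so α = 0.37004.

α = 0.370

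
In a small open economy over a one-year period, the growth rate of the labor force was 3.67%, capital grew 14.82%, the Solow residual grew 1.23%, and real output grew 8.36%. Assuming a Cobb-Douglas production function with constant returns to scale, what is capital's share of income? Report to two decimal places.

α = 0.31

gY = gA + α·gK + (1−α)·gL, so gY − gA − gL = α(gK − gL).
8.36 − 1.23 − 3.67 = α × (14.82 − 3.67).
3.46 = 11.15 α, so α = 0.3103.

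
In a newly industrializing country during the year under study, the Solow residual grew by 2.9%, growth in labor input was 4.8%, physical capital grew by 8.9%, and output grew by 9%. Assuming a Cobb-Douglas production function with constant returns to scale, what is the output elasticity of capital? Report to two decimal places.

α = 0.32

gY = gA + α·gK + (1−α)·gL, so gY − gA − gL = α(gK − gL).
9 − 2.9 − 4.8 = α × (8.9 − 4.8).
1.3 = 4.1 α, so α = 0.3171.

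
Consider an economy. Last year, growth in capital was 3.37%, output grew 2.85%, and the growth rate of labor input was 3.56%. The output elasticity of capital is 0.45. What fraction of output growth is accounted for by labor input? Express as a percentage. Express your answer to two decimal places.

Labor's share = 1 − 0.45 = 0.55.
Labor input contributed 0.55 × 3.56 = 1.958 pp.
Share of growth = 1.958 / 2.85 × 100 = 68.7018%.

Labor input accounted for 68.70% of growth.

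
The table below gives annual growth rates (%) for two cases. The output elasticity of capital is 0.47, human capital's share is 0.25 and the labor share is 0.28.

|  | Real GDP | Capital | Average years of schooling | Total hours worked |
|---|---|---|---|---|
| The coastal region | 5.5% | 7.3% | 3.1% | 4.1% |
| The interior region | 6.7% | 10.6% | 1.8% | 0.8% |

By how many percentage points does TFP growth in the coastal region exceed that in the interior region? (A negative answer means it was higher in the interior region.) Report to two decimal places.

Labor's share = 1 − 0.47 − 0.25 = 0.28.
The coastal region: TFP = 5.5 − 3.431 − 0.775 − 1.148 = 0.146%.
The interior region: TFP = 6.7 − 4.982 − 0.45 − 0.224 = 1.044%.
Difference = 0.146 − (1.044) = -0.898 pp.

-0.90 percentage points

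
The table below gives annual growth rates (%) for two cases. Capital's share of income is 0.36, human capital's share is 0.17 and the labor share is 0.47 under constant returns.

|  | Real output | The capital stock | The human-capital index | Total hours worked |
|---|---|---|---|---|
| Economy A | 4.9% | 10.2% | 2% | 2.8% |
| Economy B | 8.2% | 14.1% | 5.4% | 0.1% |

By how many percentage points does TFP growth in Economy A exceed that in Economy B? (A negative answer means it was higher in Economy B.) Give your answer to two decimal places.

Labor's share = 1 − 0.36 − 0.17 = 0.47.
Economy A: TFP = 4.9 − 3.672 − 0.34 − 1.316 = -0.428%.
Economy B: TFP = 8.2 − 5.076 − 0.918 − 0.047 = 2.159%.
Difference = -0.428 − (2.159) = -2.587 pp.

-2.59 percentage points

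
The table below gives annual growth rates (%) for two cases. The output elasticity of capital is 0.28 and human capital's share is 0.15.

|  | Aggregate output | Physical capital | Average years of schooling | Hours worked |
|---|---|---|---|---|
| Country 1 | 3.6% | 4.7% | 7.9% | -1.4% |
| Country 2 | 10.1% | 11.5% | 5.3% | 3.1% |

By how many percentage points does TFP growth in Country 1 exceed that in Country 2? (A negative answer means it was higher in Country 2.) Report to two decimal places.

-2.42 percentage points

Labor's share = 1 − 0.28 − 0.15 = 0.57.
Country 1: TFP = 3.6 − 1.316 − 1.185 + 0.798 = 1.897%.
Country 2: TFP = 10.1 − 3.22 − 0.795 − 1.767 = 4.318%.
Difference = 1.897 − (4.318) = -2.421 pp.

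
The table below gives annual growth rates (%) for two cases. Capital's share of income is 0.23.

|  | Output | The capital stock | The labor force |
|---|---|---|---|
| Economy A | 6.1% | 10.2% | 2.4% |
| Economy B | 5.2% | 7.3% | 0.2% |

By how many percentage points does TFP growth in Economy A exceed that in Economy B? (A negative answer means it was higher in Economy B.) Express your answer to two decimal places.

-1.46 percentage points

Labor's share = 1 − 0.23 = 0.77.
Economy A: TFP = 6.1 − 2.346 − 1.848 = 1.906%.
Economy B: TFP = 5.2 − 1.679 − 0.154 = 3.367%.
Difference = 1.906 − (3.367) = -1.461 pp.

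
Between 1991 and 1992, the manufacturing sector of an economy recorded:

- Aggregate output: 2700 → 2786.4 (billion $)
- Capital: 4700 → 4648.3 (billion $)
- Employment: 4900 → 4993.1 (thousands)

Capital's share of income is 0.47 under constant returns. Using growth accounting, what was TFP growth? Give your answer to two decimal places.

Aggregate output growth = (2786.4 − 2700) / 2700 = 3.2%.
Capital growth = (4648.3 − 4700) / 4700 = -1.1%.
Employment growth = (4993.1 − 4900) / 4900 = 1.9%.
Labor's share = 1 − 0.47 = 0.53.
Capital: 0.47 × (-1.1) = -0.517 pp.
Employment: 0.53 × 1.9 = 1.007 pp.
TFP growth = 3.2 − 0.49 = 2.71%.

TFP grew 2.71%.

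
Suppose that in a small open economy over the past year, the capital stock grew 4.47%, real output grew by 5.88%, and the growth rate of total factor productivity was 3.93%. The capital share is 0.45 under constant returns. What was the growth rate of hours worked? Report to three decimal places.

Labor's share = 1 − 0.45 = 0.55.
gY = gA + 0.45×4.47 + 0.55×g.
0.55×g = 5.88 − 3.93 − 2.0115 = -0.0615.
g = -0.0615 / 0.55 = -0.11182%.

-0.112%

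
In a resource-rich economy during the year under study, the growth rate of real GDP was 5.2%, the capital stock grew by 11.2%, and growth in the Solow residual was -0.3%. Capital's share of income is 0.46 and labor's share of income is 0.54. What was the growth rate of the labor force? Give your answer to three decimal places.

The labor force grew 0.644%.

Labor's share = 1 − 0.46 = 0.54.
gY = gA + 0.46×11.2 + 0.54×g.
0.54×g = 5.2 + 0.3 − 5.152 = 0.348.
g = 0.348 / 0.54 = 0.64444%.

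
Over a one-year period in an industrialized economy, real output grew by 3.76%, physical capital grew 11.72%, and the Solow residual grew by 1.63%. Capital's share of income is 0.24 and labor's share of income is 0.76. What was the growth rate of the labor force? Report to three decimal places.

Labor's share = 1 − 0.24 = 0.76.
gY = gA + 0.24×11.72 + 0.76×g.
0.76×g = 3.76 − 1.63 − 2.8128 = -0.6828.
g = -0.6828 / 0.76 = -0.89842%.

-0.898%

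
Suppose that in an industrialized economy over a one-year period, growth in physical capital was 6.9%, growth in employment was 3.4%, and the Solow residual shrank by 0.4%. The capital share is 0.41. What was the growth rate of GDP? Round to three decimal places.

Labor's share = 1 − 0.41 = 0.59.
Physical capital: 0.41 × 6.9 = 2.829 pp.
Employment: 0.59 × 3.4 = 2.006 pp.
Output growth = -0.4 + 4.835 = 4.435%.

GDP grew 4.435%.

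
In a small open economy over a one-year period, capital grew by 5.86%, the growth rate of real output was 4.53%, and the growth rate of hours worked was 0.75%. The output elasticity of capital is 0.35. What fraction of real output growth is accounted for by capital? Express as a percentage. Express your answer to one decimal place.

Capital accounted for 45.3% of growth.

Capital contributed 0.35 × 5.86 = 2.051 pp.
Share of growth = 2.051 / 4.53 × 100 = 45.276%.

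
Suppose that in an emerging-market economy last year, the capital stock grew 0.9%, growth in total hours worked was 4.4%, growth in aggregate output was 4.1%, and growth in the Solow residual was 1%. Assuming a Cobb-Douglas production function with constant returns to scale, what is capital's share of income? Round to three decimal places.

0.371

gY = gA + α·gK + (1−α)·gL, so gY − gA − gL = α(gK − gL).
4.1 − 1 − 4.4 = α × (0.9 − 4.4).
-1.3 = -3.5 α, so α = 0.37143.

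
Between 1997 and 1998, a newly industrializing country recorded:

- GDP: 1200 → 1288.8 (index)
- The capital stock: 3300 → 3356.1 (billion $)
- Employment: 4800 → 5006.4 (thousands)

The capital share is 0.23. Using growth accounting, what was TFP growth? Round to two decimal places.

GDP growth = (1288.8 − 1200) / 1200 = 7.4%.
The capital stock growth = (3356.1 − 3300) / 3300 = 1.7%.
Employment growth = (5006.4 − 4800) / 4800 = 4.3%.
Labor's share = 1 − 0.23 = 0.77.
The capital stock: 0.23 × 1.7 = 0.391 pp.
Employment: 0.77 × 4.3 = 3.311 pp.
TFP growth = 7.4 − 3.702 = 3.698%.

TFP grew 3.70%.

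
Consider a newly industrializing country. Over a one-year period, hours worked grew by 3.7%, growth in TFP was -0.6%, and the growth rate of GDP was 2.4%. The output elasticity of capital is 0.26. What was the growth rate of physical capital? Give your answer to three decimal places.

Labor's share = 1 − 0.26 = 0.74.
gY = gA + 0.74×3.7 + 0.26×g.
0.26×g = 2.4 + 0.6 − 2.738 = 0.262.
g = 0.262 / 0.26 = 1.00769%.

1.008%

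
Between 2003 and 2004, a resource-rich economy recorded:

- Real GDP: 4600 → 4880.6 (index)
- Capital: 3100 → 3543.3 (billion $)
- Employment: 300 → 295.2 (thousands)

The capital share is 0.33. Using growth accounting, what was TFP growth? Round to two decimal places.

Real GDP growth = (4880.6 − 4600) / 4600 = 6.1%.
Capital growth = (3543.3 − 3100) / 3100 = 14.3%.
Employment growth = (295.2 − 300) / 300 = -1.6%.
Labor's share = 1 − 0.33 = 0.67.
Capital: 0.33 × 14.3 = 4.719 pp.
Employment: 0.67 × (-1.6) = -1.072 pp.
TFP growth = 6.1 − 3.647 = 2.453%.

2.45%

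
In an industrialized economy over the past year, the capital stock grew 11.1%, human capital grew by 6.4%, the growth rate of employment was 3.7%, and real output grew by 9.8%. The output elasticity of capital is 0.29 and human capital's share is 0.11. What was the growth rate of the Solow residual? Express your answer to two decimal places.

Labor's share = 1 − 0.29 − 0.11 = 0.6.
The capital stock: 0.29 × 11.1 = 3.219 pp.
Human capital: 0.11 × 6.4 = 0.704 pp.
Employment: 0.6 × 3.7 = 2.22 pp.
TFP growth = 9.8 − 6.143 = 3.657%.

The Solow residual grew 3.66%.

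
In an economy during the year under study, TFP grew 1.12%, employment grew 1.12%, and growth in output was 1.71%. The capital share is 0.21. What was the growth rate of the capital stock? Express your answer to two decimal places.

Labor's share = 1 − 0.21 = 0.79.
gY = gA + 0.79×1.12 + 0.21×g.
0.21×g = 1.71 − 1.12 − 0.8848 = -0.2948.
g = -0.2948 / 0.21 = -1.4038%.

-1.40%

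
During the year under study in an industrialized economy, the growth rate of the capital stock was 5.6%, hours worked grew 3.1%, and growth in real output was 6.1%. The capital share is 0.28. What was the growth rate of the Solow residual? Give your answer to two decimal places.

Labor's share = 1 − 0.28 = 0.72.
The capital stock: 0.28 × 5.6 = 1.568 pp.
Hours worked: 0.72 × 3.1 = 2.232 pp.
TFP growth = 6.1 − 3.8 = 2.3%.

The Solow residual growth was 2.30%.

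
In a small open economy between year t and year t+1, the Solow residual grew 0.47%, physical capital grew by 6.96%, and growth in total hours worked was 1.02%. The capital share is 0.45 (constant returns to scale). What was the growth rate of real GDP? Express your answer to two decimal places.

Labor's share = 1 − 0.45 = 0.55.
Physical capital: 0.45 × 6.96 = 3.132 pp.
Total hours worked: 0.55 × 1.02 = 0.561 pp.
Output growth = 0.47 + 3.693 = 4.163%.

Real GDP grew 4.16%.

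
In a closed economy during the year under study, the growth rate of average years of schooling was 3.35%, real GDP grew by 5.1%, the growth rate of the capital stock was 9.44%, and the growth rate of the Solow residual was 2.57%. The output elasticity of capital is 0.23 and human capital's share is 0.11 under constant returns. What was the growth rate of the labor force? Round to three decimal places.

-0.015%

Labor's share = 1 − 0.23 − 0.11 = 0.66.
gY = gA + 0.23×9.44 + 0.11×3.35 + 0.66×g.
0.66×g = 5.1 − 2.57 − 2.5397 = -0.0097.
g = -0.0097 / 0.66 = -0.0147%.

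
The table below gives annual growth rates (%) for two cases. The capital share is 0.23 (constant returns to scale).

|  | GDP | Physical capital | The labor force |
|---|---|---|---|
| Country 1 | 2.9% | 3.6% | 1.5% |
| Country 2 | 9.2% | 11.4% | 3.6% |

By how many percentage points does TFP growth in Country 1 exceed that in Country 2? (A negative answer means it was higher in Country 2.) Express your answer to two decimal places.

Labor's share = 1 − 0.23 = 0.77.
Country 1: TFP = 2.9 − 0.828 − 1.155 = 0.917%.
Country 2: TFP = 9.2 − 2.622 − 2.772 = 3.806%.
Difference = 0.917 − (3.806) = -2.889 pp.

-2.89 percentage points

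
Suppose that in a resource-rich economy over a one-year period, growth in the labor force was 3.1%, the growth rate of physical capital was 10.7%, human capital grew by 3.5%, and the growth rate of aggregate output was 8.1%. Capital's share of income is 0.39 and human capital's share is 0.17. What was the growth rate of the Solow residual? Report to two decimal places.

The Solow residual grew 1.97%.

Labor's share = 1 − 0.39 − 0.17 = 0.44.
Physical capital: 0.39 × 10.7 = 4.173 pp.
Human capital: 0.17 × 3.5 = 0.595 pp.
The labor force: 0.44 × 3.1 = 1.364 pp.
TFP growth = 8.1 − 6.132 = 1.968%.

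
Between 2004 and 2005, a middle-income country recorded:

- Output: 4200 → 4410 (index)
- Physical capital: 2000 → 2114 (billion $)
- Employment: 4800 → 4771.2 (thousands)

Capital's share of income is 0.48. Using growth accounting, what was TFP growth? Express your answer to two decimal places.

Output growth = (4410 − 4200) / 4200 = 5%.
Physical capital growth = (2114 − 2000) / 2000 = 5.7%.
Employment growth = (4771.2 − 4800) / 4800 = -0.6%.
Labor's share = 1 − 0.48 = 0.52.
Physical capital: 0.48 × 5.7 = 2.736 pp.
Employment: 0.52 × (-0.6) = -0.312 pp.
TFP growth = 5 − 2.424 = 2.576%.

2.58%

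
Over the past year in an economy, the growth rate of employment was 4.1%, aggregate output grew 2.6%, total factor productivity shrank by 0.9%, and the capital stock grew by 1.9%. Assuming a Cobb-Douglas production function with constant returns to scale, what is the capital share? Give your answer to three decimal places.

gY = gA + α·gK + (1−α)·gL, so gY − gA − gL = α(gK − gL).
2.6 + 0.9 − 4.1 = α × (1.9 − 4.1).
-0.6 = -2.2 α, so α = 0.27273.

0.273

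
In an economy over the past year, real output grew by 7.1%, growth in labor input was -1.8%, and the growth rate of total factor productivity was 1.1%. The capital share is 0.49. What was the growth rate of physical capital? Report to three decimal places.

Labor's share = 1 − 0.49 = 0.51.
gY = gA + 0.51×(-1.8) + 0.49×g.
0.49×g = 7.1 − 1.1 + 0.918 = 6.918.
g = 6.918 / 0.49 = 14.11837%.

Physical capital grew 14.118%.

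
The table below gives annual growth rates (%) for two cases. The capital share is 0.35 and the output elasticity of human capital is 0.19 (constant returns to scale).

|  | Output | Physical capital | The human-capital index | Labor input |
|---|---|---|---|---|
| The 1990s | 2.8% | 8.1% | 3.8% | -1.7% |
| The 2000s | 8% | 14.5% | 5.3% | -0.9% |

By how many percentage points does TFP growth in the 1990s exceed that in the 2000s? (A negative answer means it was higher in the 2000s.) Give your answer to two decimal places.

Labor's share = 1 − 0.35 − 0.19 = 0.46.
The 1990s: TFP = 2.8 − 2.835 − 0.722 + 0.782 = 0.025%.
The 2000s: TFP = 8 − 5.075 − 1.007 + 0.414 = 2.332%.
Difference = 0.025 − (2.332) = -2.307 pp.

-2.31 percentage points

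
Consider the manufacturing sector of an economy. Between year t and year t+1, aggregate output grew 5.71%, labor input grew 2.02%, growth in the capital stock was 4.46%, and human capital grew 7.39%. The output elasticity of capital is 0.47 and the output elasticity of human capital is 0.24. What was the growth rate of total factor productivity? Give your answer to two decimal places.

1.25%

Labor's share = 1 − 0.47 − 0.24 = 0.29.
The capital stock: 0.47 × 4.46 = 2.0962 pp.
Human capital: 0.24 × 7.39 = 1.7736 pp.
Labor input: 0.29 × 2.02 = 0.5858 pp.
TFP growth = 5.71 − 4.4556 = 1.2544%.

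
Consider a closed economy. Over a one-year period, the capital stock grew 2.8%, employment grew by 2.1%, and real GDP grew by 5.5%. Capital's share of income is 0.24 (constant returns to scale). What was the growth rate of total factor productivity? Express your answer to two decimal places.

Total factor productivity grew 3.23%.

Labor's share = 1 − 0.24 = 0.76.
The capital stock: 0.24 × 2.8 = 0.672 pp.
Employment: 0.76 × 2.1 = 1.596 pp.
TFP growth = 5.5 − 2.268 = 3.232%.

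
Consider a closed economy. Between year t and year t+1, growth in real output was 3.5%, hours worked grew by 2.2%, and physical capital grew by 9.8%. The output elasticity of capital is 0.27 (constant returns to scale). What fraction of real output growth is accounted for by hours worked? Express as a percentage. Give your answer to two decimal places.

Labor's share = 1 − 0.27 = 0.73.
Hours worked contributed 0.73 × 2.2 = 1.606 pp.
Share of growth = 1.606 / 3.5 × 100 = 45.8857%.

Hours worked accounted for 45.89% of growth.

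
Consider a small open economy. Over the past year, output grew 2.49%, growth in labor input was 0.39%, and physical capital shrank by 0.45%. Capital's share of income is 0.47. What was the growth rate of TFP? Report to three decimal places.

2.495%

Labor's share = 1 − 0.47 = 0.53.
Physical capital: 0.47 × (-0.45) = -0.2115 pp.
Labor input: 0.53 × 0.39 = 0.2067 pp.
TFP growth = 2.49 + 0.0048 = 2.4948%.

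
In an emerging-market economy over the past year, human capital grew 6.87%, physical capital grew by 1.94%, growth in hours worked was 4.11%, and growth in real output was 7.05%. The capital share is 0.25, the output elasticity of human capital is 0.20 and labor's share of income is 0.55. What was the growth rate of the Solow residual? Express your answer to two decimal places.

Labor's share = 1 − 0.25 − 0.2 = 0.55.
Physical capital: 0.25 × 1.94 = 0.485 pp.
Human capital: 0.2 × 6.87 = 1.374 pp.
Hours worked: 0.55 × 4.11 = 2.2605 pp.
TFP growth = 7.05 − 4.1195 = 2.9305%.

2.93%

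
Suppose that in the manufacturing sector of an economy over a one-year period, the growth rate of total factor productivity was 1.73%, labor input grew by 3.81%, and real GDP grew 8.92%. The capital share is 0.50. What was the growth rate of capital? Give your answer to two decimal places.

Capital grew 10.57%.

Labor's share = 1 − 0.5 = 0.5.
gY = gA + 0.5×3.81 + 0.5×g.
0.5×g = 8.92 − 1.73 − 1.905 = 5.285.
g = 5.285 / 0.5 = 10.57%.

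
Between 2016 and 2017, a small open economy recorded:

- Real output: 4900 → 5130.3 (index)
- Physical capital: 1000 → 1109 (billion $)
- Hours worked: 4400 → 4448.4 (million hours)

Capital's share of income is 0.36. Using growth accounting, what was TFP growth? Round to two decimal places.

0.07%

Real output growth = (5130.3 − 4900) / 4900 = 4.7%.
Physical capital growth = (1109 − 1000) / 1000 = 10.9%.
Hours worked growth = (4448.4 − 4400) / 4400 = 1.1%.
Labor's share = 1 − 0.36 = 0.64.
Physical capital: 0.36 × 10.9 = 3.924 pp.
Hours worked: 0.64 × 1.1 = 0.704 pp.
TFP growth = 4.7 − 4.628 = 0.072%.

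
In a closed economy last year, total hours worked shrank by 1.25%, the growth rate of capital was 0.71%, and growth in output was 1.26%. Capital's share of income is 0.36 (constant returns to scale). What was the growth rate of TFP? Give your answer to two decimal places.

1.80%

Labor's share = 1 − 0.36 = 0.64.
Capital: 0.36 × 0.71 = 0.2556 pp.
Total hours worked: 0.64 × (-1.25) = -0.8 pp.
TFP growth = 1.26 + 0.5444 = 1.8044%.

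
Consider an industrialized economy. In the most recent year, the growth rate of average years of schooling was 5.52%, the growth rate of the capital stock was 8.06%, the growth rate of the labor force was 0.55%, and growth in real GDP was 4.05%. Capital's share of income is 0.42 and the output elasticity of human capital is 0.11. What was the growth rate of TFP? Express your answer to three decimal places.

Labor's share = 1 − 0.42 − 0.11 = 0.47.
The capital stock: 0.42 × 8.06 = 3.3852 pp.
Average years of schooling: 0.11 × 5.52 = 0.6072 pp.
The labor force: 0.47 × 0.55 = 0.2585 pp.
TFP growth = 4.05 − 4.2509 = -0.2009%.

-0.201%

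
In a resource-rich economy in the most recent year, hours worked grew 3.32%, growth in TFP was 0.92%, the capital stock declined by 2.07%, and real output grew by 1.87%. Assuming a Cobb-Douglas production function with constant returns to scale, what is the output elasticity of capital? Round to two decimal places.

gY = gA + α·gK + (1−α)·gL, so gY − gA − gL = α(gK − gL).
1.87 − 0.92 − 3.32 = α × (-2.07 − 3.32).
-2.37 = -5.39 α, so α = 0.4397.

The output elasticity of capital is 0.44.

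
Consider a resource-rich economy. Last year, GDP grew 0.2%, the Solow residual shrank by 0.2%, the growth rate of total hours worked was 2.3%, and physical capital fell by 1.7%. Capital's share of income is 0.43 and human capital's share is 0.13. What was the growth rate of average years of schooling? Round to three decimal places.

Average years of schooling growth was 0.915%.

Labor's share = 1 − 0.43 − 0.13 = 0.44.
gY = gA + 0.43×(-1.7) + 0.44×2.3 + 0.13×g.
0.13×g = 0.2 + 0.2 − 0.281 = 0.119.
g = 0.119 / 0.13 = 0.91538%.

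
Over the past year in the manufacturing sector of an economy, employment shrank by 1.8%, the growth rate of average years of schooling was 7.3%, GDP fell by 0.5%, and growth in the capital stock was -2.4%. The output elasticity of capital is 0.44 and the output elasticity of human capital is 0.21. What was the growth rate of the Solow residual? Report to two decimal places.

-0.35%

Labor's share = 1 − 0.44 − 0.21 = 0.35.
The capital stock: 0.44 × (-2.4) = -1.056 pp.
Average years of schooling: 0.21 × 7.3 = 1.533 pp.
Employment: 0.35 × (-1.8) = -0.63 pp.
TFP growth = -0.5 + 0.153 = -0.347%.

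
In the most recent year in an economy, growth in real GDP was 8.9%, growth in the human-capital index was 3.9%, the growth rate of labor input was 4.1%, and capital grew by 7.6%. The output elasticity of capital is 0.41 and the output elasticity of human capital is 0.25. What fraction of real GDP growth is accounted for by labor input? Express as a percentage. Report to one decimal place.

Labor's share = 1 − 0.41 − 0.25 = 0.34.
Labor input contributed 0.34 × 4.1 = 1.394 pp.
Share of growth = 1.394 / 8.9 × 100 = 15.663%.

Labor input accounted for 15.7% of growth.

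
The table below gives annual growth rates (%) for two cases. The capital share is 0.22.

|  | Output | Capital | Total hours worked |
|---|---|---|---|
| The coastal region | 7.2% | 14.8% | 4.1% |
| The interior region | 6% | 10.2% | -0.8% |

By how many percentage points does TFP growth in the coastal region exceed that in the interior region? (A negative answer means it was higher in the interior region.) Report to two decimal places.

Labor's share = 1 − 0.22 = 0.78.
The coastal region: TFP = 7.2 − 3.256 − 3.198 = 0.746%.
The interior region: TFP = 6 − 2.244 + 0.624 = 4.38%.
Difference = 0.746 − (4.38) = -3.634 pp.

-3.63 percentage points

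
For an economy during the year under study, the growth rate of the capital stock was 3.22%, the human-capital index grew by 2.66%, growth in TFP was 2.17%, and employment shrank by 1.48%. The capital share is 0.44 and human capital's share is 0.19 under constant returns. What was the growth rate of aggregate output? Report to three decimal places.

Aggregate output grew 3.545%.

Labor's share = 1 − 0.44 − 0.19 = 0.37.
The capital stock: 0.44 × 3.22 = 1.4168 pp.
The human-capital index: 0.19 × 2.66 = 0.5054 pp.
Employment: 0.37 × (-1.48) = -0.5476 pp.
Output growth = 2.17 + 1.3746 = 3.5446%.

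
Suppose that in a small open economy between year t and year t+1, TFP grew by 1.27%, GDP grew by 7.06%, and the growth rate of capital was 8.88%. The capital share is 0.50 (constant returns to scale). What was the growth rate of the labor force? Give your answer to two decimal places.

2.70%

Labor's share = 1 − 0.5 = 0.5.
gY = gA + 0.5×8.88 + 0.5×g.
0.5×g = 7.06 − 1.27 − 4.44 = 1.35.
g = 1.35 / 0.5 = 2.7%.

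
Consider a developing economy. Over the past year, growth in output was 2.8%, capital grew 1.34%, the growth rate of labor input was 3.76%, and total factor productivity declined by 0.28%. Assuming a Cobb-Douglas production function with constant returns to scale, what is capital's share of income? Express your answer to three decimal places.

0.281

gY = gA + α·gK + (1−α)·gL, so gY − gA − gL = α(gK − gL).
2.8 + 0.28 − 3.76 = α × (1.34 − 3.76).
-0.68 = -2.42 α, so α = 0.28099.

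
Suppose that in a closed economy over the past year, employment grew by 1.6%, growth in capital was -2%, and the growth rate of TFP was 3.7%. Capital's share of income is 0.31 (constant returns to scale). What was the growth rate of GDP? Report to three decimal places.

GDP growth was 4.184%.

Labor's share = 1 − 0.31 = 0.69.
Capital: 0.31 × (-2) = -0.62 pp.
Employment: 0.69 × 1.6 = 1.104 pp.
Output growth = 3.7 + 0.484 = 4.184%.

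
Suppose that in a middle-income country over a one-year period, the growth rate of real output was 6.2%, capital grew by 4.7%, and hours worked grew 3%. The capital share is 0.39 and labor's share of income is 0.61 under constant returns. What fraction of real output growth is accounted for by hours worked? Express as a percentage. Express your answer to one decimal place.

Labor's share = 1 − 0.39 = 0.61.
Hours worked contributed 0.61 × 3 = 1.83 pp.
Share of growth = 1.83 / 6.2 × 100 = 29.516%.

29.5%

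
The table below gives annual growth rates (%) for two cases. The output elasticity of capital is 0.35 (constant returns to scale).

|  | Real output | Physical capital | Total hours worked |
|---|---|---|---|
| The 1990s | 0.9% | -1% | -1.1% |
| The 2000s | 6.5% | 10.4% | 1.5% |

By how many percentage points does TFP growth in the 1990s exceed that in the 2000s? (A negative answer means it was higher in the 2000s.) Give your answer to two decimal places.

0.08 percentage points

Labor's share = 1 − 0.35 = 0.65.
The 1990s: TFP = 0.9 + 0.35 + 0.715 = 1.965%.
The 2000s: TFP = 6.5 − 3.64 − 0.975 = 1.885%.
Difference = 1.965 − (1.885) = 0.08 pp.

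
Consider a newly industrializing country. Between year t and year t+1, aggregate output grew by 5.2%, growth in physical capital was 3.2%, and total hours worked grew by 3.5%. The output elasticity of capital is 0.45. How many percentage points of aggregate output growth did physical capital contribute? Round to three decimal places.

1.440

Contribution = share × growth = 0.45 × 3.2 = 1.44 pp.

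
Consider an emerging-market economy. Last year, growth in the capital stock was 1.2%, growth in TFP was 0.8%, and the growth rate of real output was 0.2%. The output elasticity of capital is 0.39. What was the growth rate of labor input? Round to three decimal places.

-1.751%

Labor's share = 1 − 0.39 = 0.61.
gY = gA + 0.39×1.2 + 0.61×g.
0.61×g = 0.2 − 0.8 − 0.468 = -1.068.
g = -1.068 / 0.61 = -1.75082%.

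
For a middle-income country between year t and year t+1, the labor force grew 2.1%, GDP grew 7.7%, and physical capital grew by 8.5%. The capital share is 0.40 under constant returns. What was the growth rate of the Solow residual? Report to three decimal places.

Labor's share = 1 − 0.4 = 0.6.
Physical capital: 0.4 × 8.5 = 3.4 pp.
The labor force: 0.6 × 2.1 = 1.26 pp.
TFP growth = 7.7 − 4.66 = 3.04%.

The Solow residual growth was 3.040%.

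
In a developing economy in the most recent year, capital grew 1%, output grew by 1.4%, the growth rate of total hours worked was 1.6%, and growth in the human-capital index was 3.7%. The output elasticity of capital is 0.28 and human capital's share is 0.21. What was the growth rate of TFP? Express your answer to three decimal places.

-0.473%

Labor's share = 1 − 0.28 − 0.21 = 0.51.
Capital: 0.28 × 1 = 0.28 pp.
The human-capital index: 0.21 × 3.7 = 0.777 pp.
Total hours worked: 0.51 × 1.6 = 0.816 pp.
TFP growth = 1.4 − 1.873 = -0.473%.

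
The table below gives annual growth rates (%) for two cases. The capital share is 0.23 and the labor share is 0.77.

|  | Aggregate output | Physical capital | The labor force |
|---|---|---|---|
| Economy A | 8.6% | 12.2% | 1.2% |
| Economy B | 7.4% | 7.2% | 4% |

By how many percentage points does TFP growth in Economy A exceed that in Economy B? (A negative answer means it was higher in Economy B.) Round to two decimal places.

Labor's share = 1 − 0.23 = 0.77.
Economy A: TFP = 8.6 − 2.806 − 0.924 = 4.87%.
Economy B: TFP = 7.4 − 1.656 − 3.08 = 2.664%.
Difference = 4.87 − (2.664) = 2.206 pp.

2.21 percentage points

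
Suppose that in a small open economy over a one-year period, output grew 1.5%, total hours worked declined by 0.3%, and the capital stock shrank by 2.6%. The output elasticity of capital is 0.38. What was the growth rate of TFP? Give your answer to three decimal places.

Labor's share = 1 − 0.38 = 0.62.
The capital stock: 0.38 × (-2.6) = -0.988 pp.
Total hours worked: 0.62 × (-0.3) = -0.186 pp.
TFP growth = 1.5 + 1.174 = 2.674%.

TFP growth was 2.674%.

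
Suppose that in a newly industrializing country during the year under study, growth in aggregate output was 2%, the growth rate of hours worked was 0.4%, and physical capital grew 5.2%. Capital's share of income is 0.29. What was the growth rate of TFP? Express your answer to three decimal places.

0.208%

Labor's share = 1 − 0.29 = 0.71.
Physical capital: 0.29 × 5.2 = 1.508 pp.
Hours worked: 0.71 × 0.4 = 0.284 pp.
TFP growth = 2 − 1.792 = 0.208%.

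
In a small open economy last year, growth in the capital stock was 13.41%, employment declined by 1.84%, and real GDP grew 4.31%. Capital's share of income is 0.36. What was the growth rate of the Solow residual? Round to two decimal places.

Labor's share = 1 − 0.36 = 0.64.
The capital stock: 0.36 × 13.41 = 4.8276 pp.
Employment: 0.64 × (-1.84) = -1.1776 pp.
TFP growth = 4.31 − 3.65 = 0.66%.

The Solow residual grew 0.66%.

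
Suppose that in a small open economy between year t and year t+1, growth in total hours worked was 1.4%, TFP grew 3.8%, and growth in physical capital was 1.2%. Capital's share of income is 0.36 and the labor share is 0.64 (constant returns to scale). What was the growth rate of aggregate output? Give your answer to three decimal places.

Labor's share = 1 − 0.36 = 0.64.
Physical capital: 0.36 × 1.2 = 0.432 pp.
Total hours worked: 0.64 × 1.4 = 0.896 pp.
Output growth = 3.8 + 1.328 = 5.128%.

Aggregate output grew 5.128%.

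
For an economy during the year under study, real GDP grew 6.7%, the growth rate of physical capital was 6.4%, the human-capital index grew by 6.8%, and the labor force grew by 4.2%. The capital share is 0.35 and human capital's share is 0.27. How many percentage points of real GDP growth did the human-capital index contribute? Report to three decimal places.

1.836 pp

Contribution = share × growth = 0.27 × 6.8 = 1.836 pp.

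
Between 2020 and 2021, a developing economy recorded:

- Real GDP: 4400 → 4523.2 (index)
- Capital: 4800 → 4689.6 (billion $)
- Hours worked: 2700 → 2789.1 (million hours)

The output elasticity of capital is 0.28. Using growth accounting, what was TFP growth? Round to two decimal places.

TFP grew 1.07%.

Real GDP growth = (4523.2 − 4400) / 4400 = 2.8%.
Capital growth = (4689.6 − 4800) / 4800 = -2.3%.
Hours worked growth = (2789.1 − 2700) / 2700 = 3.3%.
Labor's share = 1 − 0.28 = 0.72.
Capital: 0.28 × (-2.3) = -0.644 pp.
Hours worked: 0.72 × 3.3 = 2.376 pp.
TFP growth = 2.8 − 1.732 = 1.068%.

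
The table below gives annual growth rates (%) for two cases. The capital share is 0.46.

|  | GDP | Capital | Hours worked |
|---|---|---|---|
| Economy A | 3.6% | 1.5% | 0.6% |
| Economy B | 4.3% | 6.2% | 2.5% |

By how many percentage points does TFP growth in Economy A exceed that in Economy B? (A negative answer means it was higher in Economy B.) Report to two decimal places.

2.49 percentage points

Labor's share = 1 − 0.46 = 0.54.
Economy A: TFP = 3.6 − 0.69 − 0.324 = 2.586%.
Economy B: TFP = 4.3 − 2.852 − 1.35 = 0.098%.
Difference = 2.586 − (0.098) = 2.488 pp.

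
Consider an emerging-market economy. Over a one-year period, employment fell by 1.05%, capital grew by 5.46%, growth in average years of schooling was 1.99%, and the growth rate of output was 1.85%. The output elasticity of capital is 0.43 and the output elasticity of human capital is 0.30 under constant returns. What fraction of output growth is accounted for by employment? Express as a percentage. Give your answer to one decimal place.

Employment accounted for -15.3% of growth.

Labor's share = 1 − 0.43 − 0.3 = 0.27.
Employment contributed 0.27 × (-1.05) = -0.2835 pp.
Share of growth = -0.2835 / 1.85 × 100 = -15.324%.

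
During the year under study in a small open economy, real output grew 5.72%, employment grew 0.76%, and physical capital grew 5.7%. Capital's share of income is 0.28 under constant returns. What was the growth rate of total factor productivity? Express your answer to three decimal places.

Labor's share = 1 − 0.28 = 0.72.
Physical capital: 0.28 × 5.7 = 1.596 pp.
Employment: 0.72 × 0.76 = 0.5472 pp.
TFP growth = 5.72 − 2.1432 = 3.5768%.

3.577%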